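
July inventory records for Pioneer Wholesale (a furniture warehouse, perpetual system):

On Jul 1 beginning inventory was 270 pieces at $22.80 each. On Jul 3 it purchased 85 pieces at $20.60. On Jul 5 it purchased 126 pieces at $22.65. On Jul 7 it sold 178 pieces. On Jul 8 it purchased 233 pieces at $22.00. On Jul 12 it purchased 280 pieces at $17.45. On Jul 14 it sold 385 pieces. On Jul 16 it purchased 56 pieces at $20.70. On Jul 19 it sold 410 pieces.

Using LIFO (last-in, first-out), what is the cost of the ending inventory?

Jul 7, 178 sold [LIFO — newest first]: 126 @ $22.65 + 52 @ $20.60 = $3,925.10
Jul 14, 385 sold [LIFO — newest first]: 280 @ $17.45 + 105 @ $22.00 = $7,196.00
Jul 19, 410 sold [LIFO — newest first]: 56 @ $20.70 + 128 @ $22.00 + 33 @ $20.60 + 193 @ $22.80 = $9,055.40
Total COGS = $3,925.10 + $7,196.00 + $9,055.40 = $20,176.50
Ending inventory: 77 @ $22.80 = $1,755.60
Check: goods available $21,932.10 = COGS $20,176.50 + ending $1,755.60

Ending inventory = $1,755.60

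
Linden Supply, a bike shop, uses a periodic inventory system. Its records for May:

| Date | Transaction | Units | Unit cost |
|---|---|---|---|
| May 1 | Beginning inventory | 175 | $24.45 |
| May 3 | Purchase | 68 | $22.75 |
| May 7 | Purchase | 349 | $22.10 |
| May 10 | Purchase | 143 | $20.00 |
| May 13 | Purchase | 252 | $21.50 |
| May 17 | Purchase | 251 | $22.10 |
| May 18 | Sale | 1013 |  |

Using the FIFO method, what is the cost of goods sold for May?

May 18, 1013 sold [FIFO — oldest first]: 175 @ $24.45 + 68 @ $22.75 + 349 @ $22.10 + 143 @ $20.00 + 252 @ $21.50 + 26 @ $22.10 = $22,391.25
Ending inventory: 225 @ $22.10 = $4,972.50

COGS = $22,391.25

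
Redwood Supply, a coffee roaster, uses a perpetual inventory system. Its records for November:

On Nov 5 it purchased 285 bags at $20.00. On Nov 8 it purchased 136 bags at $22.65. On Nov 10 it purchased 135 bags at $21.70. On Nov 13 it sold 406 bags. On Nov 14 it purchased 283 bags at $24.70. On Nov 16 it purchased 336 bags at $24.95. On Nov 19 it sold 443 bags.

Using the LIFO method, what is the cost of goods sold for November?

COGS = $19,736.00

Nov 13, 406 sold [LIFO — newest first]: 135 @ $21.70 + 136 @ $22.65 + 135 @ $20.00 = $8,709.90
Nov 19, 443 sold [LIFO — newest first]: 336 @ $24.95 + 107 @ $24.70 = $11,026.10
Total COGS = $8,709.90 + $11,026.10 = $19,736.00
Ending inventory: 150 @ $20.00 + 176 @ $24.70 = $7,347.20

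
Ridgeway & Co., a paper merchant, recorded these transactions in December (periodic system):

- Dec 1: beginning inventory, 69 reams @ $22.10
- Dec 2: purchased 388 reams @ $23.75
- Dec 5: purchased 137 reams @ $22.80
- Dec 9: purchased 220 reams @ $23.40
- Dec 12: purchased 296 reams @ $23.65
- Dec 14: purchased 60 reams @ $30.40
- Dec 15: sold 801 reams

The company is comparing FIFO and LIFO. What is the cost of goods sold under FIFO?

COGS = $18,707.30

FIFO COGS: 69 @ $22.10 + 388 @ $23.75 + 137 @ $22.80 + 207 @ $23.40 = $18,707.30
LIFO COGS: 60 @ $30.40 + 296 @ $23.65 + 220 @ $23.40 + 137 @ $22.80 + 88 @ $23.75 = $19,186.00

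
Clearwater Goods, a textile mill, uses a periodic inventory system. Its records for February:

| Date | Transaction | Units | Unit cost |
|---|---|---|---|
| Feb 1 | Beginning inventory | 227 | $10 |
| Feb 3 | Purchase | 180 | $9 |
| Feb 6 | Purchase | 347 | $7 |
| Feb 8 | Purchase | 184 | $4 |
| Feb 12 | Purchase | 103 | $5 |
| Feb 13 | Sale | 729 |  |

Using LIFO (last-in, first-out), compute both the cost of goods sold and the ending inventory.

COGS = $4,535; ending inventory = $3,035

Feb 13, 729 sold [LIFO — newest first]: 103 @ $5 + 184 @ $4 + 347 @ $7 + 95 @ $9 = $4,535
Ending inventory: 227 @ $10 + 85 @ $9 = $3,035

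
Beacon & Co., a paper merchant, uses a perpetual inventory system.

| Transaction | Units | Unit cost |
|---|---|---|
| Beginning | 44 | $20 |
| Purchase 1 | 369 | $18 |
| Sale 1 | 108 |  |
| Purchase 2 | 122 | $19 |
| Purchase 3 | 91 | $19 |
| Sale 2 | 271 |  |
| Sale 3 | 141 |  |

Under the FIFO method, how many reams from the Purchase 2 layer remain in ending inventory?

Sale 1 (108) [FIFO — oldest first]: 44 @ $20 + 64 @ $18 = $2,032
Sale 2 (271) [FIFO — oldest first]: 271 @ $18 = $4,878
Sale 3 (141) [FIFO — oldest first]: 34 @ $18 + 107 @ $19 = $2,645
Total COGS = $2,032 + $4,878 + $2,645 = $9,555
Ending inventory: 15 @ $19 + 91 @ $19 = $2,014

15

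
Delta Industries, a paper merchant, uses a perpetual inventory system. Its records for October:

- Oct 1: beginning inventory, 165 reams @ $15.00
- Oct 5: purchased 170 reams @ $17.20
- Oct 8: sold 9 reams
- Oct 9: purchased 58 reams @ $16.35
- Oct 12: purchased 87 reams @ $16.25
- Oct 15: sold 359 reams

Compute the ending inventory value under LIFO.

Oct 8, 9 sold [LIFO — newest first]: 9 @ $17.20 = $154.80
Oct 15, 359 sold [LIFO — newest first]: 87 @ $16.25 + 58 @ $16.35 + 161 @ $17.20 + 53 @ $15.00 = $5,926.25
Total COGS = $154.80 + $5,926.25 = $6,081.05
Ending inventory: 112 @ $15.00 = $1,680.00
Check: goods available $7,761.05 = COGS $6,081.05 + ending $1,680.00

Ending inventory = $1,680.00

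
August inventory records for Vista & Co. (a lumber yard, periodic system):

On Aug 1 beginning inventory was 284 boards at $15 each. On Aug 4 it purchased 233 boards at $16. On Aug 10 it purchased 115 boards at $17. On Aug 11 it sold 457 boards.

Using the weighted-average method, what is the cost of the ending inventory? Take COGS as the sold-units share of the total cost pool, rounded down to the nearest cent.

Ending inventory = $2,753.21

Aug 11, sell 457: 457/632 × $9,943.00 → $7,189.79
Ending inventory (cost pool remaining) = $2,753.21
Check: goods available $9,943.00 = COGS $7,189.79 + ending $2,753.21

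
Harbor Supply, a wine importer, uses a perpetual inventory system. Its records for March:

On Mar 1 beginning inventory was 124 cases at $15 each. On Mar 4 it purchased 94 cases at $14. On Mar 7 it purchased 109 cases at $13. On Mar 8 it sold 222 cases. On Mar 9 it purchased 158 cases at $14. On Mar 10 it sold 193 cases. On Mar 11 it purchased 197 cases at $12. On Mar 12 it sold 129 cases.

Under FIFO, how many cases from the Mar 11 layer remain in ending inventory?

Mar 8, 222 sold [FIFO — oldest first]: 124 @ $15 + 94 @ $14 + 4 @ $13 = $3,228
Mar 10, 193 sold [FIFO — oldest first]: 105 @ $13 + 88 @ $14 = $2,597
Mar 12, 129 sold [FIFO — oldest first]: 70 @ $14 + 59 @ $12 = $1,688
Total COGS = $3,228 + $2,597 + $1,688 = $7,513
Ending inventory: 138 @ $12 = $1,656

138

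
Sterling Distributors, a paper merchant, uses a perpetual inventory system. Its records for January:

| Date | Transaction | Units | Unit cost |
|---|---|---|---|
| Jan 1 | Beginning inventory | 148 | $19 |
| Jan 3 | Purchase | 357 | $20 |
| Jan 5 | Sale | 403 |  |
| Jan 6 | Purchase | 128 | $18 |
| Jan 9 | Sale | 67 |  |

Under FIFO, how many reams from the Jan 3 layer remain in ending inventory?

Jan 5, 403 sold [FIFO — oldest first]: 148 @ $19 + 255 @ $20 = $7,912
Jan 9, 67 sold [FIFO — oldest first]: 67 @ $20 = $1,340
Total COGS = $7,912 + $1,340 = $9,252
Ending inventory: 35 @ $20 + 128 @ $18 = $3,004

35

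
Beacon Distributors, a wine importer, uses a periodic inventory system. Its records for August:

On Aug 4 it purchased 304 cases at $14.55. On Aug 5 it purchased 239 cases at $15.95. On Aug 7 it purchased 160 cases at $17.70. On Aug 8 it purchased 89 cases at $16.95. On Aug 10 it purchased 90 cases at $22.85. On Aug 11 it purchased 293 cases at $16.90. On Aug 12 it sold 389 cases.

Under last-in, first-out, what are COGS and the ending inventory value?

COGS = $7,109.90; ending inventory = $12,474.10

Aug 12, 389 sold [LIFO — newest first]: 293 @ $16.90 + 90 @ $22.85 + 6 @ $16.95 = $7,109.90
Ending inventory: 304 @ $14.55 + 239 @ $15.95 + 160 @ $17.70 + 83 @ $16.95 = $12,474.10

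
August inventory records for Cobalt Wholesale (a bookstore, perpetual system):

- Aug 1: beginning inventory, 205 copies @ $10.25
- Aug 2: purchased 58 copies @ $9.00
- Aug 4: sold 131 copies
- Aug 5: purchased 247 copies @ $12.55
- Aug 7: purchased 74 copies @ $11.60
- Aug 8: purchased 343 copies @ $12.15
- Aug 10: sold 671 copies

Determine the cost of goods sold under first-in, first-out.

Aug 4, 131 sold [FIFO — oldest first]: 131 @ $10.25 = $1,342.75
Aug 10, 671 sold [FIFO — oldest first]: 74 @ $10.25 + 58 @ $9.00 + 247 @ $12.55 + 74 @ $11.60 + 218 @ $12.15 = $7,887.45
Total COGS = $1,342.75 + $7,887.45 = $9,230.20
Ending inventory: 125 @ $12.15 = $1,518.75

COGS = $9,230.20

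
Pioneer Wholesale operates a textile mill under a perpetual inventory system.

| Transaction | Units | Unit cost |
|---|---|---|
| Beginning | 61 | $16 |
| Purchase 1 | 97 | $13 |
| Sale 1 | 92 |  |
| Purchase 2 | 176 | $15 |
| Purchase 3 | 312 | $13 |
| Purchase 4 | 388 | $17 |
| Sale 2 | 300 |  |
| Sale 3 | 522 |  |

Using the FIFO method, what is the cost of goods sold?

COGS = $13,489

Sale 1 (92) [FIFO — oldest first]: 61 @ $16 + 31 @ $13 = $1,379
Sale 2 (300) [FIFO — oldest first]: 66 @ $13 + 176 @ $15 + 58 @ $13 = $4,252
Sale 3 (522) [FIFO — oldest first]: 254 @ $13 + 268 @ $17 = $7,858
Total COGS = $1,379 + $4,252 + $7,858 = $13,489
Ending inventory: 120 @ $17 = $2,040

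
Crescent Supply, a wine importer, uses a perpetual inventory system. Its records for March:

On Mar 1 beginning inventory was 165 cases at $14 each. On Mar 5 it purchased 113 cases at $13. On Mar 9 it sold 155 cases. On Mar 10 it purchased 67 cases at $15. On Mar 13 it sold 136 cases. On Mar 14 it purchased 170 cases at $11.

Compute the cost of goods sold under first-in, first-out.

COGS = $3,974

Mar 9, 155 sold [FIFO — oldest first]: 155 @ $14 = $2,170
Mar 13, 136 sold [FIFO — oldest first]: 10 @ $14 + 113 @ $13 + 13 @ $15 = $1,804
Total COGS = $2,170 + $1,804 = $3,974
Ending inventory: 54 @ $15 + 170 @ $11 = $2,680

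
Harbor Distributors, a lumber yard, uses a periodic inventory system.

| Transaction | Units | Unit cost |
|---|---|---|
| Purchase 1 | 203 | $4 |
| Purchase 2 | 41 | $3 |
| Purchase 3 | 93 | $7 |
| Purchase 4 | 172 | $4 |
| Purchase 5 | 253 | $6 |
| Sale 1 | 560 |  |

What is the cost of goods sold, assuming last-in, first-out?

COGS = $2,984

Sale 1 (560) [LIFO — newest first]: 253 @ $6 + 172 @ $4 + 93 @ $7 + 41 @ $3 + 1 @ $4 = $2,984
Ending inventory: 202 @ $4 = $808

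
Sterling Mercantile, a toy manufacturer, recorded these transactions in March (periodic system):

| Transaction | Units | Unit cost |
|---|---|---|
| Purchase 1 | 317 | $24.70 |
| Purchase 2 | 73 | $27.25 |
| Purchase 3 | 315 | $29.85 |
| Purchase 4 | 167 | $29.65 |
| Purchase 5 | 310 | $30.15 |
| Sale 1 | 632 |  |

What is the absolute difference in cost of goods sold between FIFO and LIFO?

$1,881.95

FIFO COGS: 317 @ $24.70 + 73 @ $27.25 + 242 @ $29.85 = $17,042.85
LIFO COGS: 310 @ $30.15 + 167 @ $29.65 + 155 @ $29.85 = $18,924.80
Difference = |$17,042.85 − $18,924.80| = $1,881.95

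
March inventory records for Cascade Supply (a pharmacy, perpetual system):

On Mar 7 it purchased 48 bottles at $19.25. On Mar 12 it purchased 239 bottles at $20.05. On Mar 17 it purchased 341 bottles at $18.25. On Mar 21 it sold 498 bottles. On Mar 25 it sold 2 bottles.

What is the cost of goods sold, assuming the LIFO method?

Mar 21, 498 sold [LIFO — newest first]: 341 @ $18.25 + 157 @ $20.05 = $9,371.10
Mar 25, 2 sold [LIFO — newest first]: 2 @ $20.05 = $40.10
Total COGS = $9,371.10 + $40.10 = $9,411.20
Ending inventory: 48 @ $19.25 + 80 @ $20.05 = $2,528.00
Check: goods available $11,939.20 = COGS $9,411.20 + ending $2,528.00

COGS = $9,411.20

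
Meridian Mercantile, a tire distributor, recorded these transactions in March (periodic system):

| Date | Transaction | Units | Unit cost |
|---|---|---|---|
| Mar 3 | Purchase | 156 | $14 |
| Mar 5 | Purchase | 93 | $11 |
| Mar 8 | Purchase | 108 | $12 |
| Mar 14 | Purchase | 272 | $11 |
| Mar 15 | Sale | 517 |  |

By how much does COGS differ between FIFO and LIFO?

FIFO COGS: 156 @ $14 + 93 @ $11 + 108 @ $12 + 160 @ $11 = $6,263
LIFO COGS: 272 @ $11 + 108 @ $12 + 93 @ $11 + 44 @ $14 = $5,927
Difference = |$6,263 − $5,927| = $336

$336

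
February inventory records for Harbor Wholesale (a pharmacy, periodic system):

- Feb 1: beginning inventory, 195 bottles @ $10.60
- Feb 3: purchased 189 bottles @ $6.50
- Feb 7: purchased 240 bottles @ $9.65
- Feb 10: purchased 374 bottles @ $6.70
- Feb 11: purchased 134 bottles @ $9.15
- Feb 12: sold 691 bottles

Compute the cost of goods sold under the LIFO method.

Feb 12, 691 sold [LIFO — newest first]: 134 @ $9.15 + 374 @ $6.70 + 183 @ $9.65 = $5,497.85
Ending inventory: 195 @ $10.60 + 189 @ $6.50 + 57 @ $9.65 = $3,845.55

COGS = $5,497.85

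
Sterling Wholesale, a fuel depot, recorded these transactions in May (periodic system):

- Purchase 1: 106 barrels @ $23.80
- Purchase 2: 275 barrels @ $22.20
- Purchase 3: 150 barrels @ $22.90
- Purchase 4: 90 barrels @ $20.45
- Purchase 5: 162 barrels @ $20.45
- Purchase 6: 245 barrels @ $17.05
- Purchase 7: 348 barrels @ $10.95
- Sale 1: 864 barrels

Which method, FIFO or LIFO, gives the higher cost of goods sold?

FIFO

FIFO COGS: 106 @ $23.80 + 275 @ $22.20 + 150 @ $22.90 + 90 @ $20.45 + 162 @ $20.45 + 81 @ $17.05 = $18,597.25
LIFO COGS: 348 @ $10.95 + 245 @ $17.05 + 162 @ $20.45 + 90 @ $20.45 + 19 @ $22.90 = $13,576.35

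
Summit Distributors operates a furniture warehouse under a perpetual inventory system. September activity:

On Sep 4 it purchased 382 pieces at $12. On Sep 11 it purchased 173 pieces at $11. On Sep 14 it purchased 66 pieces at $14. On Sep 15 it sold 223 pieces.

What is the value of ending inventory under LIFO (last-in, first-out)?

Ending inventory = $4,760

Sep 15, 223 sold [LIFO — newest first]: 66 @ $14 + 157 @ $11 = $2,651
Ending inventory: 382 @ $12 + 16 @ $11 = $4,760
Check: goods available $7,411 = COGS $2,651 + ending $4,760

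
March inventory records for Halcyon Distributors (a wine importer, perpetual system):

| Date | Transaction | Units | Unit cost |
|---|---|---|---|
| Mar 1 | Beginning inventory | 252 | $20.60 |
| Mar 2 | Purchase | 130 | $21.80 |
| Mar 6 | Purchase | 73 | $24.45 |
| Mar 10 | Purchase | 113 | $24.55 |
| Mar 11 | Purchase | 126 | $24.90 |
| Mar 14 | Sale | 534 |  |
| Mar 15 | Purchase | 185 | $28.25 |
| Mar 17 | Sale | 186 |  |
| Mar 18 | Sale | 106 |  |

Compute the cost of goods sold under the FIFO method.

Mar 14, 534 sold [FIFO — oldest first]: 252 @ $20.60 + 130 @ $21.80 + 73 @ $24.45 + 79 @ $24.55 = $11,749.50
Mar 17, 186 sold [FIFO — oldest first]: 34 @ $24.55 + 126 @ $24.90 + 26 @ $28.25 = $4,706.60
Mar 18, 106 sold [FIFO — oldest first]: 106 @ $28.25 = $2,994.50
Total COGS = $11,749.50 + $4,706.60 + $2,994.50 = $19,450.60
Ending inventory: 53 @ $28.25 = $1,497.25

COGS = $19,450.60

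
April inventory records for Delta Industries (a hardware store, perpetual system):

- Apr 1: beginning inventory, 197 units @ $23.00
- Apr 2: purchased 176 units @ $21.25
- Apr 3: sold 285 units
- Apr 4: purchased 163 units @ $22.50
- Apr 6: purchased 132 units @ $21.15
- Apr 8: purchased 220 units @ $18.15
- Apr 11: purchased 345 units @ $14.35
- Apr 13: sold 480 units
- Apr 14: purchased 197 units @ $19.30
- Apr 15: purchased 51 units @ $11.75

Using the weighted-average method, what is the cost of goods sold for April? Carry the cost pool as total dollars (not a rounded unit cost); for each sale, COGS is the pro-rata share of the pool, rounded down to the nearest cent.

COGS = $15,106.69

After Apr 1: 197 on hand, pool $4,531.00 (≈ $23.0000 each)
After Apr 2: 373 on hand, pool $8,271.00 (≈ $22.1743 each)
Apr 3, sell 285: 285/373 × $8,271.00 → $6,319.66
After Apr 4: 251 on hand, pool $5,618.84 (≈ $22.3858 each)
After Apr 6: 383 on hand, pool $8,410.64 (≈ $21.9599 each)
After Apr 8: 603 on hand, pool $12,403.64 (≈ $20.5699 each)
After Apr 11: 948 on hand, pool $17,354.39 (≈ $18.3063 each)
Apr 13, sell 480: 480/948 × $17,354.39 → $8,787.03
After Apr 14: 665 on hand, pool $12,369.46 (≈ $18.6007 each)
After Apr 15: 716 on hand, pool $12,968.71 (≈ $18.1127 each)
Total COGS = $6,319.66 + $8,787.03 = $15,106.69
Ending inventory (cost pool remaining) = $12,968.71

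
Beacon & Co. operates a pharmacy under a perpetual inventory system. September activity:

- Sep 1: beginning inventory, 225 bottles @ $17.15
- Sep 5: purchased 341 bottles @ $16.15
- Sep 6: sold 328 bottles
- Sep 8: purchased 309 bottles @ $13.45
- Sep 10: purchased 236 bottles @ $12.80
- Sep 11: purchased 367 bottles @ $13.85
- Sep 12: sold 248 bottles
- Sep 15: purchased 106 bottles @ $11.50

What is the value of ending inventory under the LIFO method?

Sep 6, 328 sold [LIFO — newest first]: 328 @ $16.15 = $5,297.20
Sep 12, 248 sold [LIFO — newest first]: 248 @ $13.85 = $3,434.80
Total COGS = $5,297.20 + $3,434.80 = $8,732.00
Ending inventory: 225 @ $17.15 + 13 @ $16.15 + 309 @ $13.45 + 236 @ $12.80 + 119 @ $13.85 + 106 @ $11.50 = $14,112.70

Ending inventory = $14,112.70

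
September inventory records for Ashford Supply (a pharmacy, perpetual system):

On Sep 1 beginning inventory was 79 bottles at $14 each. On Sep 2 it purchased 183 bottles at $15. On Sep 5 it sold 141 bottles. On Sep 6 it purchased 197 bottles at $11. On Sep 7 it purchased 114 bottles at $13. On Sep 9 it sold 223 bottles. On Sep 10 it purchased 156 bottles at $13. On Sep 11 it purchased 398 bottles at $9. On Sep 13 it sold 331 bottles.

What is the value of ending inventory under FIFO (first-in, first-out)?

Sep 5, 141 sold [FIFO — oldest first]: 79 @ $14 + 62 @ $15 = $2,036
Sep 9, 223 sold [FIFO — oldest first]: 121 @ $15 + 102 @ $11 = $2,937
Sep 13, 331 sold [FIFO — oldest first]: 95 @ $11 + 114 @ $13 + 122 @ $13 = $4,113
Total COGS = $2,036 + $2,937 + $4,113 = $9,086
Ending inventory: 34 @ $13 + 398 @ $9 = $4,024
Check: goods available $13,110 = COGS $9,086 + ending $4,024

Ending inventory = $4,024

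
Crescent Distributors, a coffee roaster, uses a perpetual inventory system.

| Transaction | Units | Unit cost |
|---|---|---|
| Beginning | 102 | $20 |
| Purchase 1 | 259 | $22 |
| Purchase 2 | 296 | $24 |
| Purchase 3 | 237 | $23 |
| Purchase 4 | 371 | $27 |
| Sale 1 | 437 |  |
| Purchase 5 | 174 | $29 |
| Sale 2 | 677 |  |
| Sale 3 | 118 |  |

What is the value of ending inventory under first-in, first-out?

Ending inventory = $5,937

Sale 1 (437) [FIFO — oldest first]: 102 @ $20 + 259 @ $22 + 76 @ $24 = $9,562
Sale 2 (677) [FIFO — oldest first]: 220 @ $24 + 237 @ $23 + 220 @ $27 = $16,671
Sale 3 (118) [FIFO — oldest first]: 118 @ $27 = $3,186
Total COGS = $9,562 + $16,671 + $3,186 = $29,419
Ending inventory: 33 @ $27 + 174 @ $29 = $5,937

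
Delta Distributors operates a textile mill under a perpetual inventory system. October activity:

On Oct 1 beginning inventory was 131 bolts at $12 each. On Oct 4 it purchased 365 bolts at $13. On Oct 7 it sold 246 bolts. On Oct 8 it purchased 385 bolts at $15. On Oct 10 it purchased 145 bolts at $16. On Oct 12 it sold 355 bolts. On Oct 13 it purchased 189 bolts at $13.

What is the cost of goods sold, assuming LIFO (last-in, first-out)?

Oct 7, 246 sold [LIFO — newest first]: 246 @ $13 = $3,198
Oct 12, 355 sold [LIFO — newest first]: 145 @ $16 + 210 @ $15 = $5,470
Total COGS = $3,198 + $5,470 = $8,668
Ending inventory: 131 @ $12 + 119 @ $13 + 175 @ $15 + 189 @ $13 = $8,201

COGS = $8,668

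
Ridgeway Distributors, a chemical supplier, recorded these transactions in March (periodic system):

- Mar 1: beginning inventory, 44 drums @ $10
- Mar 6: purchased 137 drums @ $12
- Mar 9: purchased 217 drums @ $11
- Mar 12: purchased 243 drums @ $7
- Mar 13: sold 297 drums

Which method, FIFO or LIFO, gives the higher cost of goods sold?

FIFO

FIFO COGS: 44 @ $10 + 137 @ $12 + 116 @ $11 = $3,360
LIFO COGS: 243 @ $7 + 54 @ $11 = $2,295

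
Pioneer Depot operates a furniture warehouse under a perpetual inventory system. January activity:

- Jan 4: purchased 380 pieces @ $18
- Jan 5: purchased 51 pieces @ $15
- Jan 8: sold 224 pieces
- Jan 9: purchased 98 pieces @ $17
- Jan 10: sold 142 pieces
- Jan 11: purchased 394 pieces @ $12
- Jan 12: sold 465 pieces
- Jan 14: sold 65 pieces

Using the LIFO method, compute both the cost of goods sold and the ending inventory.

Jan 8, 224 sold [LIFO — newest first]: 51 @ $15 + 173 @ $18 = $3,879
Jan 10, 142 sold [LIFO — newest first]: 98 @ $17 + 44 @ $18 = $2,458
Jan 12, 465 sold [LIFO — newest first]: 394 @ $12 + 71 @ $18 = $6,006
Jan 14, 65 sold [LIFO — newest first]: 65 @ $18 = $1,170
Total COGS = $3,879 + $2,458 + $6,006 + $1,170 = $13,513
Ending inventory: 27 @ $18 = $486

COGS = $13,513; ending inventory = $486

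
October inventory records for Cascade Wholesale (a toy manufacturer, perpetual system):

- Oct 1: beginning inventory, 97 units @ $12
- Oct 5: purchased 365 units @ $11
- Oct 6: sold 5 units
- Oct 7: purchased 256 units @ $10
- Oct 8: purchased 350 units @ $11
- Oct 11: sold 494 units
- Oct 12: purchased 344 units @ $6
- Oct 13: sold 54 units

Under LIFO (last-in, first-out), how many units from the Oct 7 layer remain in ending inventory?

Oct 6, 5 sold [LIFO — newest first]: 5 @ $11 = $55
Oct 11, 494 sold [LIFO — newest first]: 350 @ $11 + 144 @ $10 = $5,290
Oct 13, 54 sold [LIFO — newest first]: 54 @ $6 = $324
Total COGS = $55 + $5,290 + $324 = $5,669
Ending inventory: 97 @ $12 + 360 @ $11 + 112 @ $10 + 290 @ $6 = $7,984
Check: goods available $13,653 = COGS $5,669 + ending $7,984

112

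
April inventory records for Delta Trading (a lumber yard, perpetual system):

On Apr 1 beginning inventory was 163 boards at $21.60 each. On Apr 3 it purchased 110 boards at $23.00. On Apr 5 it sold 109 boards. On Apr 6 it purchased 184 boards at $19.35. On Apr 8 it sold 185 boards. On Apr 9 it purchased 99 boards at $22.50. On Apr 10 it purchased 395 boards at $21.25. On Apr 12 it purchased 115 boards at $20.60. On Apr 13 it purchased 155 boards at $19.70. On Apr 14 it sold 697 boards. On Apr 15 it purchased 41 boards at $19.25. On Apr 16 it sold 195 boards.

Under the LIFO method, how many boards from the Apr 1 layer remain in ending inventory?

Apr 5, 109 sold [LIFO — newest first]: 109 @ $23.00 = $2,507.00
Apr 8, 185 sold [LIFO — newest first]: 184 @ $19.35 + 1 @ $23.00 = $3,583.40
Apr 14, 697 sold [LIFO — newest first]: 155 @ $19.70 + 115 @ $20.60 + 395 @ $21.25 + 32 @ $22.50 = $14,536.25
Apr 16, 195 sold [LIFO — newest first]: 41 @ $19.25 + 67 @ $22.50 + 87 @ $21.60 = $4,175.95
Total COGS = $2,507.00 + $3,583.40 + $14,536.25 + $4,175.95 = $24,802.60
Ending inventory: 76 @ $21.60 = $1,641.60

76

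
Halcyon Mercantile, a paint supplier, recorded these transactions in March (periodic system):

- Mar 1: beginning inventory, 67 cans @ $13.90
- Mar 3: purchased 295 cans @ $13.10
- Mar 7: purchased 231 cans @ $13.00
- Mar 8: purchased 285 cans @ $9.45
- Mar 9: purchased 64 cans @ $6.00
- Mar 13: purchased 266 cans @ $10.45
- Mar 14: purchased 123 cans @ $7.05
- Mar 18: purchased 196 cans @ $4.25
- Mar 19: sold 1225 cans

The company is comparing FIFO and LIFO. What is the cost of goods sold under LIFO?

COGS = $11,346.10

FIFO COGS: 67 @ $13.90 + 295 @ $13.10 + 231 @ $13.00 + 285 @ $9.45 + 64 @ $6.00 + 266 @ $10.45 + 17 @ $7.05 = $13,775.60
LIFO COGS: 196 @ $4.25 + 123 @ $7.05 + 266 @ $10.45 + 64 @ $6.00 + 285 @ $9.45 + 231 @ $13.00 + 60 @ $13.10 = $11,346.10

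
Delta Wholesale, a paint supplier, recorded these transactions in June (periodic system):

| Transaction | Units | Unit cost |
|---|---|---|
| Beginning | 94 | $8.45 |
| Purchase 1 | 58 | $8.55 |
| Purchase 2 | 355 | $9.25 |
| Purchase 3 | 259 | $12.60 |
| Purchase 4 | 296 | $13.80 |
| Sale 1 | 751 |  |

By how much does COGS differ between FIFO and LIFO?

FIFO COGS: 94 @ $8.45 + 58 @ $8.55 + 355 @ $9.25 + 244 @ $12.60 = $7,648.35
LIFO COGS: 296 @ $13.80 + 259 @ $12.60 + 196 @ $9.25 = $9,161.20
Difference = |$7,648.35 − $9,161.20| = $1,512.85

$1,512.85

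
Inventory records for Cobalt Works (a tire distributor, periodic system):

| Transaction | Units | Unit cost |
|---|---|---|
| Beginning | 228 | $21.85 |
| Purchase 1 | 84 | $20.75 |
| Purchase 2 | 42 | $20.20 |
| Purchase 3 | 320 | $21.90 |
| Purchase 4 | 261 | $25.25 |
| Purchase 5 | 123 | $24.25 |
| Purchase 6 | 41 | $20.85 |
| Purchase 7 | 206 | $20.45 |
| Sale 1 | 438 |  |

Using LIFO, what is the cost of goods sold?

COGS = $9,767.30

Sale 1 (438) [LIFO — newest first]: 206 @ $20.45 + 41 @ $20.85 + 123 @ $24.25 + 68 @ $25.25 = $9,767.30
Ending inventory: 228 @ $21.85 + 84 @ $20.75 + 42 @ $20.20 + 320 @ $21.90 + 193 @ $25.25 = $19,454.45
Check: goods available $29,221.75 = COGS $9,767.30 + ending $19,454.45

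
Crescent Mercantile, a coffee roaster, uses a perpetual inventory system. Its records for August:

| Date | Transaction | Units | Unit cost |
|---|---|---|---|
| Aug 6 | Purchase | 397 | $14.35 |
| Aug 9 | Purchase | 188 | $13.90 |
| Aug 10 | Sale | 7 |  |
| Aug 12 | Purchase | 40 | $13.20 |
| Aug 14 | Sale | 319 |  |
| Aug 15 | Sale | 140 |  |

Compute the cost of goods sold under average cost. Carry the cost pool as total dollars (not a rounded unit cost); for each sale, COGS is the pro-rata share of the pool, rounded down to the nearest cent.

After Aug 6: 397 on hand, pool $5,696.95 (≈ $14.3500 each)
After Aug 9: 585 on hand, pool $8,310.15 (≈ $14.2054 each)
Aug 10, sell 7: 7/585 × $8,310.15 → $99.43
After Aug 12: 618 on hand, pool $8,738.72 (≈ $14.1403 each)
Aug 14, sell 319: 319/618 × $8,738.72 → $4,510.76
Aug 15, sell 140: 140/299 × $4,227.96 → $1,979.64
Total COGS = $99.43 + $4,510.76 + $1,979.64 = $6,589.83
Ending inventory (cost pool remaining) = $2,248.32
Check: goods available $8,838.15 = COGS $6,589.83 + ending $2,248.32

COGS = $6,589.83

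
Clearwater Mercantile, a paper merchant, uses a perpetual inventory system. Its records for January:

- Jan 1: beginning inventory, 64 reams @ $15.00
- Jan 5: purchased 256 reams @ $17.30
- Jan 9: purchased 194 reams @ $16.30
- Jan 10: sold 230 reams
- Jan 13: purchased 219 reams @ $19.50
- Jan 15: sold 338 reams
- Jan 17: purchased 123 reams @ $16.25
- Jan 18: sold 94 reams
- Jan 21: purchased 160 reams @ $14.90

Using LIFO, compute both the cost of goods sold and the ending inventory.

COGS = $11,641.70; ending inventory = $5,562.55

Jan 10, 230 sold [LIFO — newest first]: 194 @ $16.30 + 36 @ $17.30 = $3,785.00
Jan 15, 338 sold [LIFO — newest first]: 219 @ $19.50 + 119 @ $17.30 = $6,329.20
Jan 18, 94 sold [LIFO — newest first]: 94 @ $16.25 = $1,527.50
Total COGS = $3,785.00 + $6,329.20 + $1,527.50 = $11,641.70
Ending inventory: 64 @ $15.00 + 101 @ $17.30 + 29 @ $16.25 + 160 @ $14.90 = $5,562.55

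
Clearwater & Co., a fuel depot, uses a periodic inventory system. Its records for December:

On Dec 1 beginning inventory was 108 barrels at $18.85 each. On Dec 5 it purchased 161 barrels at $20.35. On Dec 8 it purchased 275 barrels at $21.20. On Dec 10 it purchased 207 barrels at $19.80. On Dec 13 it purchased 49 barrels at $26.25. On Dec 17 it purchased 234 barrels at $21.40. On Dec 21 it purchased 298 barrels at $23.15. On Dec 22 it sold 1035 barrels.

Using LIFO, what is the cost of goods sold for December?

Dec 22, 1035 sold [LIFO — newest first]: 298 @ $23.15 + 234 @ $21.40 + 49 @ $26.25 + 207 @ $19.80 + 247 @ $21.20 = $22,527.55
Ending inventory: 108 @ $18.85 + 161 @ $20.35 + 28 @ $21.20 = $5,905.75

COGS = $22,527.55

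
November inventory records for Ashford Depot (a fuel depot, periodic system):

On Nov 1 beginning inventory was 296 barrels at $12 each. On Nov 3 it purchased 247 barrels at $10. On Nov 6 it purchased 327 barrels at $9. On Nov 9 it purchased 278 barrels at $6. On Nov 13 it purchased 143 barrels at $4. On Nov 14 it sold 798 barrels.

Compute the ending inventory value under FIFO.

Nov 14, 798 sold [FIFO — oldest first]: 296 @ $12 + 247 @ $10 + 255 @ $9 = $8,317
Ending inventory: 72 @ $9 + 278 @ $6 + 143 @ $4 = $2,888
Check: goods available $11,205 = COGS $8,317 + ending $2,888

Ending inventory = $2,888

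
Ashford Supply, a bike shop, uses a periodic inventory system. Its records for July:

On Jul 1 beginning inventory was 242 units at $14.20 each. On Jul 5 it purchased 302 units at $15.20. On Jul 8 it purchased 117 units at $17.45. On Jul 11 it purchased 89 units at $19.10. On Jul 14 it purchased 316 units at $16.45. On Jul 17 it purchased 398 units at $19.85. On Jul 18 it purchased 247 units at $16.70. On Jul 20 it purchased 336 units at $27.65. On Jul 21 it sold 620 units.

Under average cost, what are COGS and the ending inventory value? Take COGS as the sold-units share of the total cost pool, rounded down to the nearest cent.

COGS = $11,594.98; ending inventory = $26,687.17

Jul 21, sell 620: 620/2047 × $38,282.15 → $11,594.98
Ending inventory (cost pool remaining) = $26,687.17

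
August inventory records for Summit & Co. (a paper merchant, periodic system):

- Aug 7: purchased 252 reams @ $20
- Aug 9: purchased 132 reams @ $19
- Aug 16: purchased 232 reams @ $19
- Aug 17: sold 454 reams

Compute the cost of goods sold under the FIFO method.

COGS = $8,878

Aug 17, 454 sold [FIFO — oldest first]: 252 @ $20 + 132 @ $19 + 70 @ $19 = $8,878
Ending inventory: 162 @ $19 = $3,078
Check: goods available $11,956 = COGS $8,878 + ending $3,078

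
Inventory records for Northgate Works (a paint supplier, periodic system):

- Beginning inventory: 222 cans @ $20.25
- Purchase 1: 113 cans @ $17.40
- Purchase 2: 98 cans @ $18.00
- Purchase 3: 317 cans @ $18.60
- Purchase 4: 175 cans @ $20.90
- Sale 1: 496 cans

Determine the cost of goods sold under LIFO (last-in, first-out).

COGS = $9,625.70

Sale 1 (496) [LIFO — newest first]: 175 @ $20.90 + 317 @ $18.60 + 4 @ $18.00 = $9,625.70
Ending inventory: 222 @ $20.25 + 113 @ $17.40 + 94 @ $18.00 = $8,153.70
Check: goods available $17,779.40 = COGS $9,625.70 + ending $8,153.70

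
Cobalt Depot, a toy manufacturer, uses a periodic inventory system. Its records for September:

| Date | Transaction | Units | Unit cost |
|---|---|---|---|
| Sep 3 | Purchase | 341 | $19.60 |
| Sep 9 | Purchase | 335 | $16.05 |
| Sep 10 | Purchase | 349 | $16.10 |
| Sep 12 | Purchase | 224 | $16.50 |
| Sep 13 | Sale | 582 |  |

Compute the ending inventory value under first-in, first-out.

Sep 13, 582 sold [FIFO — oldest first]: 341 @ $19.60 + 241 @ $16.05 = $10,551.65
Ending inventory: 94 @ $16.05 + 349 @ $16.10 + 224 @ $16.50 = $10,823.60

Ending inventory = $10,823.60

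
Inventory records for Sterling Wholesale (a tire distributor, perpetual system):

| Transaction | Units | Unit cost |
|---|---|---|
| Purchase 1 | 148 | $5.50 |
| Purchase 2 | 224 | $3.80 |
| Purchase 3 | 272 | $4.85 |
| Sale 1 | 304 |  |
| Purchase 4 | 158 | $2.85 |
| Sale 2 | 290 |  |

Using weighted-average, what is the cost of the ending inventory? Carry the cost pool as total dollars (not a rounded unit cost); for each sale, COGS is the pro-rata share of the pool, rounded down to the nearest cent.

Ending inventory = $846.17

After Purchase 1: 148 on hand, pool $814.00 (≈ $5.5000 each)
After Purchase 2: 372 on hand, pool $1,665.20 (≈ $4.4763 each)
After Purchase 3: 644 on hand, pool $2,984.40 (≈ $4.6342 each)
Sale 1, sell 304: 304/644 × $2,984.40 → $1,408.78
After Purchase 4: 498 on hand, pool $2,025.92 (≈ $4.0681 each)
Sale 2, sell 290: 290/498 × $2,025.92 → $1,179.75
Total COGS = $1,408.78 + $1,179.75 = $2,588.53
Ending inventory (cost pool remaining) = $846.17
Check: goods available $3,434.70 = COGS $2,588.53 + ending $846.17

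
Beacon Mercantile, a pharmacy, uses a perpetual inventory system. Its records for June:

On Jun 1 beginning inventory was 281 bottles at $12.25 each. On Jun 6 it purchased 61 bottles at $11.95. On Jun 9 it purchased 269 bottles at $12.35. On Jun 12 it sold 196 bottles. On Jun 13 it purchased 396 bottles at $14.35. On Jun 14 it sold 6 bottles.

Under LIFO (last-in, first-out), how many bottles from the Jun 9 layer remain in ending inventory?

Jun 12, 196 sold [LIFO — newest first]: 196 @ $12.35 = $2,420.60
Jun 14, 6 sold [LIFO — newest first]: 6 @ $14.35 = $86.10
Total COGS = $2,420.60 + $86.10 = $2,506.70
Ending inventory: 281 @ $12.25 + 61 @ $11.95 + 73 @ $12.35 + 390 @ $14.35 = $10,669.25
Check: goods available $13,175.95 = COGS $2,506.70 + ending $10,669.25

73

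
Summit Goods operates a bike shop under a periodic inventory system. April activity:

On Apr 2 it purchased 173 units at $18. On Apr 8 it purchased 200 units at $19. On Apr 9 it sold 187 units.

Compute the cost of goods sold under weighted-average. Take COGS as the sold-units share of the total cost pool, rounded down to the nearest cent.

COGS = $3,466.26

Apr 9, sell 187: 187/373 × $6,914.00 → $3,466.26
Ending inventory (cost pool remaining) = $3,447.74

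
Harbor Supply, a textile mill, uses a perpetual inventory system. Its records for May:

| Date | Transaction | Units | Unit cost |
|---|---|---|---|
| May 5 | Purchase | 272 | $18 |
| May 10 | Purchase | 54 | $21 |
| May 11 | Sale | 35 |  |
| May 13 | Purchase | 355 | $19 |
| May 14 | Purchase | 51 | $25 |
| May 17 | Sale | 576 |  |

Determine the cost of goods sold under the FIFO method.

COGS = $11,445

May 11, 35 sold [FIFO — oldest first]: 35 @ $18 = $630
May 17, 576 sold [FIFO — oldest first]: 237 @ $18 + 54 @ $21 + 285 @ $19 = $10,815
Total COGS = $630 + $10,815 = $11,445
Ending inventory: 70 @ $19 + 51 @ $25 = $2,605
Check: goods available $14,050 = COGS $11,445 + ending $2,605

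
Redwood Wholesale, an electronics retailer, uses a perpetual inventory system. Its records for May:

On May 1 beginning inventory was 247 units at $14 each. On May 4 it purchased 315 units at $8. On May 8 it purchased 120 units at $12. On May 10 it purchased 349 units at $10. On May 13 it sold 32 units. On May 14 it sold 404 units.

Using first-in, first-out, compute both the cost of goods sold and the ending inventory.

COGS = $4,970; ending inventory = $5,938

May 13, 32 sold [FIFO — oldest first]: 32 @ $14 = $448
May 14, 404 sold [FIFO — oldest first]: 215 @ $14 + 189 @ $8 = $4,522
Total COGS = $448 + $4,522 = $4,970
Ending inventory: 126 @ $8 + 120 @ $12 + 349 @ $10 = $5,938
Check: goods available $10,908 = COGS $4,970 + ending $5,938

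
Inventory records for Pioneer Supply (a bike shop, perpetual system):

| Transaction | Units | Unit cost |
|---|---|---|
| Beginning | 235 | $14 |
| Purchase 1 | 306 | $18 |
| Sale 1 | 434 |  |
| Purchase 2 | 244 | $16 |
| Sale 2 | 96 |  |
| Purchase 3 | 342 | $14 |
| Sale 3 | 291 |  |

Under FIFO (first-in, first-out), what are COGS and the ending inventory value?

Sale 1 (434) [FIFO — oldest first]: 235 @ $14 + 199 @ $18 = $6,872
Sale 2 (96) [FIFO — oldest first]: 96 @ $18 = $1,728
Sale 3 (291) [FIFO — oldest first]: 11 @ $18 + 244 @ $16 + 36 @ $14 = $4,606
Total COGS = $6,872 + $1,728 + $4,606 = $13,206
Ending inventory: 306 @ $14 = $4,284
Check: goods available $17,490 = COGS $13,206 + ending $4,284

COGS = $13,206; ending inventory = $4,284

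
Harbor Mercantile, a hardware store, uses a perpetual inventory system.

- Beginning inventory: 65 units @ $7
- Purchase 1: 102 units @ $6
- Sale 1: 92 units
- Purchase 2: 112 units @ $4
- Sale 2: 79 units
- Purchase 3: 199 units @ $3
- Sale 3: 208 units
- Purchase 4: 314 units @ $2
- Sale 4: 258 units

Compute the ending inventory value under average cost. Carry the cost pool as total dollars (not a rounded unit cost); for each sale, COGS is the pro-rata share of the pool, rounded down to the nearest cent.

Ending inventory = $372.76

After Beginning: 65 on hand, pool $455.00 (≈ $7.0000 each)
After Purchase 1: 167 on hand, pool $1,067.00 (≈ $6.3892 each)
Sale 1, sell 92: 92/167 × $1,067.00 → $587.80
After Purchase 2: 187 on hand, pool $927.20 (≈ $4.9583 each)
Sale 2, sell 79: 79/187 × $927.20 → $391.70
After Purchase 3: 307 on hand, pool $1,132.50 (≈ $3.6889 each)
Sale 3, sell 208: 208/307 × $1,132.50 → $767.29
After Purchase 4: 413 on hand, pool $993.21 (≈ $2.4049 each)
Sale 4, sell 258: 258/413 × $993.21 → $620.45
Total COGS = $587.80 + $391.70 + $767.29 + $620.45 = $2,367.24
Ending inventory (cost pool remaining) = $372.76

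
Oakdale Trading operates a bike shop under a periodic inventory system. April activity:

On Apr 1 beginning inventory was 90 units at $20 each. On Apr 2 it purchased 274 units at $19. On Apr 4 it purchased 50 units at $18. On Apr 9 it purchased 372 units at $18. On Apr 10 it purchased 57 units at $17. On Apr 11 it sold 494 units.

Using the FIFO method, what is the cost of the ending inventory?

Ending inventory = $6,225

Apr 11, 494 sold [FIFO — oldest first]: 90 @ $20 + 274 @ $19 + 50 @ $18 + 80 @ $18 = $9,346
Ending inventory: 292 @ $18 + 57 @ $17 = $6,225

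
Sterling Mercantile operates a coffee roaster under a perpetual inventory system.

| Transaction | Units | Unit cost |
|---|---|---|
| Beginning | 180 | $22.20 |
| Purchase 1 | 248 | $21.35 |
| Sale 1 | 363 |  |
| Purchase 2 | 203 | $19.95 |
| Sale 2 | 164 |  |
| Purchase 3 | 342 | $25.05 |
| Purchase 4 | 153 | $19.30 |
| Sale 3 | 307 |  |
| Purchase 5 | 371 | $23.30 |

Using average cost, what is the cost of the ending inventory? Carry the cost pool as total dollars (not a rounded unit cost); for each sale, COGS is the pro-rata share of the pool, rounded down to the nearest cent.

Ending inventory = $15,293.10

After Beginning: 180 on hand, pool $3,996.00 (≈ $22.2000 each)
After Purchase 1: 428 on hand, pool $9,290.80 (≈ $21.7075 each)
Sale 1, sell 363: 363/428 × $9,290.80 → $7,879.81
After Purchase 2: 268 on hand, pool $5,460.84 (≈ $20.3763 each)
Sale 2, sell 164: 164/268 × $5,460.84 → $3,341.70
After Purchase 3: 446 on hand, pool $10,686.24 (≈ $23.9602 each)
After Purchase 4: 599 on hand, pool $13,639.14 (≈ $22.7698 each)
Sale 3, sell 307: 307/599 × $13,639.14 → $6,990.34
After Purchase 5: 663 on hand, pool $15,293.10 (≈ $23.0665 each)
Total COGS = $7,879.81 + $3,341.70 + $6,990.34 = $18,211.85
Ending inventory (cost pool remaining) = $15,293.10
Check: goods available $33,504.95 = COGS $18,211.85 + ending $15,293.10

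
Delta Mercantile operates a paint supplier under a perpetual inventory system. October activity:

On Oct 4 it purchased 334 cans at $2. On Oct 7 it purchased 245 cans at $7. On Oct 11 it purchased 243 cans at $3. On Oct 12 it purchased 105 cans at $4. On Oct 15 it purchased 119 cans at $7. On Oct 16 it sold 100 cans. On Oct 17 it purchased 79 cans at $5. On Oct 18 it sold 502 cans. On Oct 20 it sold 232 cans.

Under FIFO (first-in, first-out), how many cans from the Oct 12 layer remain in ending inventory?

Oct 16, 100 sold [FIFO — oldest first]: 100 @ $2 = $200
Oct 18, 502 sold [FIFO — oldest first]: 234 @ $2 + 245 @ $7 + 23 @ $3 = $2,252
Oct 20, 232 sold [FIFO — oldest first]: 220 @ $3 + 12 @ $4 = $708
Total COGS = $200 + $2,252 + $708 = $3,160
Ending inventory: 93 @ $4 + 119 @ $7 + 79 @ $5 = $1,600

93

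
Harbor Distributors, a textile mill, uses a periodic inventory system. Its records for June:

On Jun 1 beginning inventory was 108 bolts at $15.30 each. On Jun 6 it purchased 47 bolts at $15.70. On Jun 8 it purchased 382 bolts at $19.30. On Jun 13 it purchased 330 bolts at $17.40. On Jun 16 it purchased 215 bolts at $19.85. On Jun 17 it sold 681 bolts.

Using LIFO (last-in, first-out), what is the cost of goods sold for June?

Jun 17, 681 sold [LIFO — newest first]: 215 @ $19.85 + 330 @ $17.40 + 136 @ $19.30 = $12,634.55
Ending inventory: 108 @ $15.30 + 47 @ $15.70 + 246 @ $19.30 = $7,138.10

COGS = $12,634.55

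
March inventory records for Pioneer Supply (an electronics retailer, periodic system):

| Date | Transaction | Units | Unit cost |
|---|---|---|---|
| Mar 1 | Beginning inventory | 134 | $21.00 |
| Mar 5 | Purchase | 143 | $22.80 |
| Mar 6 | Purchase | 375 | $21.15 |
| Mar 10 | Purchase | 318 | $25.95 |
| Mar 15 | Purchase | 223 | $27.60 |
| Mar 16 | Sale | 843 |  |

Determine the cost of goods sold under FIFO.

COGS = $18,962.10

Mar 16, 843 sold [FIFO — oldest first]: 134 @ $21.00 + 143 @ $22.80 + 375 @ $21.15 + 191 @ $25.95 = $18,962.10
Ending inventory: 127 @ $25.95 + 223 @ $27.60 = $9,450.45
Check: goods available $28,412.55 = COGS $18,962.10 + ending $9,450.45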